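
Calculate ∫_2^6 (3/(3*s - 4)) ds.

log(7)

An antiderivative is F(s) = log(3*s - 4).
Then F(6) - F(2) = (log(14)) - (log(2)) = log(7).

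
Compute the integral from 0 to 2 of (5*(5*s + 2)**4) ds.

Let u = 5*s + 2, so du = 5 ds. When s = 0, u = 2; when s = 2, u = 12.
The integral becomes ∫ u**4 du from 2 to 12, with antiderivative u**5/5.
Back in s: F(s) = (5*s + 2)**5/5.
Then F(2) - F(0) = (248832/5) - (32/5) = 49760.

49760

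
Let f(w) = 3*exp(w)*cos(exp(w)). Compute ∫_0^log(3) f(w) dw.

Let u = exp(w), so du = exp(w) dw. When w = 0, u = 1; when w = log(3), u = 3.
The integral becomes 3·∫ cos(u) du from 1 to 3, with antiderivative 3*sin(u).
Back in w: F(w) = 3*sin(exp(w)).
Then F(log(3)) - F(0) = (3*sin(3)) - (3*sin(1)) = -3*sin(1) + 3*sin(3).

-3*sin(1) + 3*sin(3)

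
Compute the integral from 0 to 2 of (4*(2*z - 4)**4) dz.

Let u = 2*z - 4, so du = 2 dz. When z = 0, u = -4; when z = 2, u = 0.
The integral becomes 2·∫ u**4 du from -4 to 0, with antiderivative 2*u**5/5.
Back in z: F(z) = 2*(2*z - 4)**5/5.
Then F(2) - F(0) = (0) - (-2048/5) = 2048/5.

2048/5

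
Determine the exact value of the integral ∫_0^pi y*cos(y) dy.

Integrate by parts once (u = y, dv = cos(y) dy).
An antiderivative is F(y) = y*sin(y) + cos(y).
Then F(pi) - F(0) = (-1) - (1) = -2.

-2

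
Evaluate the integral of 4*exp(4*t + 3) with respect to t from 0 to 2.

-exp(3) + exp(11)

Let u = 4*t + 3, so du = 4 dt. When t = 0, u = 3; when t = 2, u = 11.
The integral becomes ∫ exp(u) du from 3 to 11, with antiderivative exp(u).
Back in t: F(t) = exp(4*t + 3).
Then F(2) - F(0) = (exp(11)) - (exp(3)) = -exp(3) + exp(11).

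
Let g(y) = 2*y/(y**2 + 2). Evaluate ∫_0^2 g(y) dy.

Let u = y**2 + 2, so du = 2*y dy. When y = 0, u = 2; when y = 2, u = 6.
The integral becomes ∫ 1/u du from 2 to 6, with antiderivative log(u).
Back in y: F(y) = log(y**2 + 2).
Then F(2) - F(0) = (log(6)) - (log(2)) = log(3).

log(3)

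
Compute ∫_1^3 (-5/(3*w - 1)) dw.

-10*log(2)/3

An antiderivative is F(w) = -5*log(3*w - 1)/3.
Then F(3) - F(1) = (-log(32)) - (-5*log(2)/3) = -10*log(2)/3.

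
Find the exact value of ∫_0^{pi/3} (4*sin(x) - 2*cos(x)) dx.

2 - sqrt(3)

An antiderivative is F(x) = -2*sin(x) - 4*cos(x).
Then F(pi/3) - F(0) = (-2 - sqrt(3)) - (-4) = 2 - sqrt(3).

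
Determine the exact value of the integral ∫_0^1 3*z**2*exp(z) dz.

Integrate by parts twice (u = z^2, dv = 3*exp(z) dz).
An antiderivative is F(z) = (3*z**2 - 6*z + 6)*exp(z).
Then F(1) - F(0) = (3*E) - (6) = -6 + 3*E.

-6 + 3*E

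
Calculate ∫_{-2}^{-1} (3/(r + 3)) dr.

An antiderivative is F(r) = 3*log(r + 3).
Then F(-1) - F(-2) = (log(8)) - (0) = log(8).

log(8)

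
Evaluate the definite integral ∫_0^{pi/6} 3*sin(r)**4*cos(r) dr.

3/160

Let u = sin(r), so du = cos(r) dr. When r = 0, u = 0; when r = pi/6, u = 1/2.
The integral becomes 3·∫ u**4 du from 0 to 1/2, with antiderivative 3*u**5/5.
Back in r: F(r) = 3*sin(r)**5/5.
Then F(pi/6) - F(0) = (3/160) - (0) = 3/160.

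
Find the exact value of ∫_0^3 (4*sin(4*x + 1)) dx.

-cos(13) + cos(1)

Let u = 4*x + 1, so du = 4 dx. When x = 0, u = 1; when x = 3, u = 13.
The integral becomes ∫ sin(u) du from 1 to 13, with antiderivative -cos(u).
Back in x: F(x) = -cos(4*x + 1).
Then F(3) - F(0) = (-cos(13)) - (-cos(1)) = -cos(13) + cos(1).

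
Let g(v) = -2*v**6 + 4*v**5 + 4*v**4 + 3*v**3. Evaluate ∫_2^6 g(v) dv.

-4381504/105

By the power rule, an antiderivative is F(v) = -2*v**7/7 + 2*v**6/3 + 4*v**5/5 + 3*v**4/4.
Then F(6) - F(2) = (-1458972/35) - (4588/105) = -4381504/105.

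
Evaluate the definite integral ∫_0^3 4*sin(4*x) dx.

1 - cos(12)

Let u = 4*x, so du = 4 dx. When x = 0, u = 0; when x = 3, u = 12.
The integral becomes ∫ sin(u) du from 0 to 12, with antiderivative -cos(u).
Back in x: F(x) = -cos(4*x).
Then F(3) - F(0) = (-cos(12)) - (-1) = 1 - cos(12).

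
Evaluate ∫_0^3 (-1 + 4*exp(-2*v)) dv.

-1 - 2*exp(-6)

An antiderivative is F(v) = -v - 2*exp(-2*v).
Then F(3) - F(0) = (-3 - 2*exp(-6)) - (-2) = -1 - 2*exp(-6).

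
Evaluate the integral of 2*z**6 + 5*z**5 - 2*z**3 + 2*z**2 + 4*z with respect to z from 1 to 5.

By the power rule, an antiderivative is F(z) = 2*z**7/7 + 5*z**6/6 - z**4/2 + 2*z**3/3 + 2*z**2.
Then F(5) - F(1) = (738425/21) - (23/7) = 738356/21.

738356/21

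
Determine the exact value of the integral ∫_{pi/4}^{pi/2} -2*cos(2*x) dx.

An antiderivative is F(x) = -sin(2*x).
Then F(pi/2) - F(pi/4) = (0) - (-1) = 1.

1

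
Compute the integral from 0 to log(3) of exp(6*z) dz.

Let u = exp(z), so du = exp(z) dz. When z = 0, u = 1; when z = log(3), u = 3.
The integral becomes ∫ u**5 du from 1 to 3, with antiderivative u**6/6.
Back in z: F(z) = exp(6*z)/6.
Then F(log(3)) - F(0) = (243/2) - (1/6) = 364/3.

364/3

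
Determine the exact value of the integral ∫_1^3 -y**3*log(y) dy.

Integrate by parts once (u = ln y, dv = -y**3 dy).
An antiderivative is F(y) = -y**4*(4*log(y) - 1)/16.
Then F(3) - F(1) = (81/16 - 81*log(3)/4) - (1/16) = 5 - 81*log(3)/4.

5 - 81*log(3)/4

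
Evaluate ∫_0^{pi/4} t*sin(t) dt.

Integrate by parts once (u = t, dv = sin(t) dt).
An antiderivative is F(t) = -t*cos(t) + sin(t).
Then F(pi/4) - F(0) = (sqrt(2)*(4 - pi)/8) - (0) = sqrt(2)*(4 - pi)/8.

sqrt(2)*(4 - pi)/8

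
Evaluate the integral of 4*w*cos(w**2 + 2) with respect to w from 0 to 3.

2*sin(11) - 2*sin(2)

Let u = w**2 + 2, so du = 2*w dw. When w = 0, u = 2; when w = 3, u = 11.
The integral becomes 2·∫ cos(u) du from 2 to 11, with antiderivative 2*sin(u).
Back in w: F(w) = 2*sin(w**2 + 2).
Then F(3) - F(0) = (2*sin(11)) - (2*sin(2)) = 2*sin(11) - 2*sin(2).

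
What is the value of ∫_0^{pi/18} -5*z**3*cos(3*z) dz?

Integrate by parts 3 times (u = z^3, dv = -5*cos(3*z) dz).
An antiderivative is F(z) = -5*z**3*sin(3*z)/3 - 5*z**2*cos(3*z)/3 + 10*z*sin(3*z)/9 + 10*cos(3*z)/27.
Then F(pi/18) - F(0) = (-5*sqrt(3)*pi**2/1944 - 5*pi**3/34992 + 5*pi/162 + 5*sqrt(3)/27) - (10/27) = -10/27 - 5*sqrt(3)*pi**2/1944 - 5*pi**3/34992 + 5*pi/162 + 5*sqrt(3)/27.

-10/27 - 5*sqrt(3)*pi**2/1944 - 5*pi**3/34992 + 5*pi/162 + 5*sqrt(3)/27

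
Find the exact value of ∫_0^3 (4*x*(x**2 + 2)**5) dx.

590499

Let u = x**2 + 2, so du = 2*x dx. When x = 0, u = 2; when x = 3, u = 11.
The integral becomes 2·∫ u**5 du from 2 to 11, with antiderivative u**6/3.
Back in x: F(x) = (x**2 + 2)**6/3.
Then F(3) - F(0) = (1771561/3) - (64/3) = 590499.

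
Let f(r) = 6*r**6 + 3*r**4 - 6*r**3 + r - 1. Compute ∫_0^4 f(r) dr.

By the power rule, an antiderivative is F(r) = 6*r**7/7 + 3*r**5/5 - 3*r**4/2 + r**2/2 - r.
Then F(4) - F(0) = (499724/35) - (0) = 499724/35.

499724/35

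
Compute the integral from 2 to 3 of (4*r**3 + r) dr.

135/2

By the power rule, an antiderivative is F(r) = r**4 + r**2/2.
Then F(3) - F(2) = (171/2) - (18) = 135/2.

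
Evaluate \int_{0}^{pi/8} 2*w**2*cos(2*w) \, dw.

sqrt(2)*(-32 + pi**2 + 8*pi)/128

Integrate by parts twice (u = w^2, dv = 2*cos(2*w) dw).
An antiderivative is F(w) = w**2*sin(2*w) + w*cos(2*w) - sin(2*w)/2.
Then F(pi/8) - F(0) = (sqrt(2)*(-32 + pi**2 + 8*pi)/128) - (0) = sqrt(2)*(-32 + pi**2 + 8*pi)/128.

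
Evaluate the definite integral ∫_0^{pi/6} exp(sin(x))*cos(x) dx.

Let u = sin(x), so du = cos(x) dx. When x = 0, u = 0; when x = pi/6, u = 1/2.
The integral becomes ∫ exp(u) du from 0 to 1/2, with antiderivative exp(u).
Back in x: F(x) = exp(sin(x)).
Then F(pi/6) - F(0) = (exp(1/2)) - (1) = -1 + exp(1/2).

-1 + exp(1/2)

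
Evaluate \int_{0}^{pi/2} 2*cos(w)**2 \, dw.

Use the identity cos^2(w) = (1 + cos(2*w))/2.
An antiderivative is F(w) = w + sin(2*w)/2.
Then F(pi/2) - F(0) = (pi/2) - (0) = pi/2.

pi/2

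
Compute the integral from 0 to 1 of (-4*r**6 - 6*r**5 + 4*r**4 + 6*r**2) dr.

By the power rule, an antiderivative is F(r) = -4*r**7/7 - r**6 + 4*r**5/5 + 2*r**3.
Then F(1) - F(0) = (43/35) - (0) = 43/35.

43/35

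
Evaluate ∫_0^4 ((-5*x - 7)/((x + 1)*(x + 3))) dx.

Factor the denominator: x**2 + 4*x + 3 = (x + 3)(x + 1).
Partial fractions: (-5*x - 7)/((x + 1)*(x + 3)) = -4/(x + 3) - 1/(x + 1).
An antiderivative is F(x) = -log(x + 1) - 4*log(x + 3).
Then F(4) - F(0) = (-4*log(7) - log(5)) - (-log(81)) = -4*log(7) - log(5) + 4*log(3).

-4*log(7) - log(5) + 4*log(3)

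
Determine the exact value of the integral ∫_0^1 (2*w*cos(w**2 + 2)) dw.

-sin(2) + sin(3)

Let u = w**2 + 2, so du = 2*w dw. When w = 0, u = 2; when w = 1, u = 3.
The integral becomes ∫ cos(u) du from 2 to 3, with antiderivative sin(u).
Back in w: F(w) = sin(w**2 + 2).
Then F(1) - F(0) = (sin(3)) - (sin(2)) = -sin(2) + sin(3).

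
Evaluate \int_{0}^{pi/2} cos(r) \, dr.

1

An antiderivative is F(r) = sin(r).
Then F(pi/2) - F(0) = (1) - (0) = 1.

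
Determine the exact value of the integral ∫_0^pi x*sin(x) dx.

pi

Integrate by parts once (u = x, dv = sin(x) dx).
An antiderivative is F(x) = -x*cos(x) + sin(x).
Then F(pi) - F(0) = (pi) - (0) = pi.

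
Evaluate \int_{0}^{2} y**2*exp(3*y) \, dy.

-2/27 + 26*exp(6)/27

Integrate by parts twice (u = y^2, dv = exp(3*y) dy).
An antiderivative is F(y) = (9*y**2 - 6*y + 2)*exp(3*y)/27.
Then F(2) - F(0) = (26*exp(6)/27) - (2/27) = -2/27 + 26*exp(6)/27.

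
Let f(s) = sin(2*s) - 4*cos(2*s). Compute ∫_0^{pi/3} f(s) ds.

3/4 - sqrt(3)

An antiderivative is F(s) = -2*sin(2*s) - cos(2*s)/2.
Then F(pi/3) - F(0) = (1/4 - sqrt(3)) - (-1/2) = 3/4 - sqrt(3).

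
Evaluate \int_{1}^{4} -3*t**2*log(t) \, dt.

21 - 128*log(2)

Integrate by parts once (u = ln t, dv = -3*t**2 dt).
An antiderivative is F(t) = -t**3*(3*log(t) - 1)/3.
Then F(4) - F(1) = (64/3 - 128*log(2)) - (1/3) = 21 - 128*log(2).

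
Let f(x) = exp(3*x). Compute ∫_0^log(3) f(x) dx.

Let u = exp(x), so du = exp(x) dx. When x = 0, u = 1; when x = log(3), u = 3.
The integral becomes ∫ u**2 du from 1 to 3, with antiderivative u**3/3.
Back in x: F(x) = exp(3*x)/3.
Then F(log(3)) - F(0) = (9) - (1/3) = 26/3.

26/3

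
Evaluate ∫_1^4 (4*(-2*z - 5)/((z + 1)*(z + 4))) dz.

-8*log(2)

Factor the denominator: z**2 + 5*z + 4 = (z + 4)(z + 1).
Partial fractions: 4*(-2*z - 5)/((z + 1)*(z + 4)) = -4/(z + 4) - 4/(z + 1).
An antiderivative is F(z) = -4*log(z + 1) - 4*log(z + 4).
Then F(4) - F(1) = (-12*log(2) - 4*log(5)) - (-4*log(5) - 4*log(2)) = -8*log(2).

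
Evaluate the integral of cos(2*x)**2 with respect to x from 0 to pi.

Use the identity cos^2(2*x) = (1 + cos(4*x))/2.
An antiderivative is F(x) = x/2 + sin(4*x)/8.
Then F(pi) - F(0) = (pi/2) - (0) = pi/2.

pi/2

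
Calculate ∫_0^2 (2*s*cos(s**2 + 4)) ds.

-sin(4) + sin(8)

Let u = s**2 + 4, so du = 2*s ds. When s = 0, u = 4; when s = 2, u = 8.
The integral becomes ∫ cos(u) du from 4 to 8, with antiderivative sin(u).
Back in s: F(s) = sin(s**2 + 4).
Then F(2) - F(0) = (sin(8)) - (sin(4)) = -sin(4) + sin(8).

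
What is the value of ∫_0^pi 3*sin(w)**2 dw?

Use the identity sin^2(w) = (1 - cos(2*w))/2.
An antiderivative is F(w) = 3*w/2 - 3*sin(2*w)/4.
Then F(pi) - F(0) = (3*pi/2) - (0) = 3*pi/2.

3*pi/2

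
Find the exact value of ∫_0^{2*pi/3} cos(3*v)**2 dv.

pi/3

Use the identity cos^2(3*v) = (1 + cos(6*v))/2.
An antiderivative is F(v) = v/2 + sin(6*v)/12.
Then F(2*pi/3) - F(0) = (pi/3) - (0) = pi/3.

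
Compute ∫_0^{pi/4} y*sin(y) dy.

sqrt(2)*(4 - pi)/8

Integrate by parts once (u = y, dv = sin(y) dy).
An antiderivative is F(y) = -y*cos(y) + sin(y).
Then F(pi/4) - F(0) = (sqrt(2)*(4 - pi)/8) - (0) = sqrt(2)*(4 - pi)/8.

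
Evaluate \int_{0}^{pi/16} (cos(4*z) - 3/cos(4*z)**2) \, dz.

An antiderivative is F(z) = sin(4*z)/4 - 3*tan(4*z)/4.
Then F(pi/16) - F(0) = (-3/4 + sqrt(2)/8) - (0) = -3/4 + sqrt(2)/8.

-3/4 + sqrt(2)/8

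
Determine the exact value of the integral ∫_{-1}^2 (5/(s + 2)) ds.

An antiderivative is F(s) = 5*log(s + 2).
Then F(2) - F(-1) = (10*log(2)) - (0) = 10*log(2).

10*log(2)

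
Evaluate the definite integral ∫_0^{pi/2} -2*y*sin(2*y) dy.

Integrate by parts once (u = y, dv = -2*sin(2*y) dy).
An antiderivative is F(y) = y*cos(2*y) - sin(2*y)/2.
Then F(pi/2) - F(0) = (-pi/2) - (0) = -pi/2.

-pi/2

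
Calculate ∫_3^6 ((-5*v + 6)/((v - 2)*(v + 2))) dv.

Factor the denominator: v**2 - 4 = (v + 2)(v - 2).
Partial fractions: (-5*v + 6)/((v - 2)*(v + 2)) = -4/(v + 2) - 1/(v - 2).
An antiderivative is F(v) = -log(v - 2) - 4*log(v + 2).
Then F(6) - F(3) = (-14*log(2)) - (-4*log(5)) = -14*log(2) + 4*log(5).

-14*log(2) + 4*log(5)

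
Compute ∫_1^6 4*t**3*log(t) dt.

-1295/4 + 1296*log(2) + 1296*log(3)

Integrate by parts once (u = ln t, dv = 4*t**3 dt).
An antiderivative is F(t) = t**4*(4*log(t) - 1)/4.
Then F(6) - F(1) = (-324 + 1296*log(2) + 1296*log(3)) - (-1/4) = -1295/4 + 1296*log(2) + 1296*log(3).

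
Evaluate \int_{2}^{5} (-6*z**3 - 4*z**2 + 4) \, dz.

-2115/2

By the power rule, an antiderivative is F(z) = -3*z**4/2 - 4*z**3/3 + 4*z.
Then F(5) - F(2) = (-6505/6) - (-80/3) = -2115/2.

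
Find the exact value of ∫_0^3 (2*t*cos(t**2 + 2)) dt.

sin(11) - sin(2)

Let u = t**2 + 2, so du = 2*t dt. When t = 0, u = 2; when t = 3, u = 11.
The integral becomes ∫ cos(u) du from 2 to 11, with antiderivative sin(u).
Back in t: F(t) = sin(t**2 + 2).
Then F(3) - F(0) = (sin(11)) - (sin(2)) = sin(11) - sin(2).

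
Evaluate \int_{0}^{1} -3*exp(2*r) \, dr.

3/2 - 3*exp(2)/2

An antiderivative is F(r) = -3*exp(2*r)/2.
Then F(1) - F(0) = (-3*exp(2)/2) - (-3/2) = 3/2 - 3*exp(2)/2.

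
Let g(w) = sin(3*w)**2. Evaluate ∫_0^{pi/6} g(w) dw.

pi/12

Use the identity sin^2(3*w) = (1 - cos(6*w))/2.
An antiderivative is F(w) = w/2 - sin(6*w)/12.
Then F(pi/6) - F(0) = (pi/12) - (0) = pi/12.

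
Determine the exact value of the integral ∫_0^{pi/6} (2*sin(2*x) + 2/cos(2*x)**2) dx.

1/2 + sqrt(3)

An antiderivative is F(x) = -cos(2*x) + tan(2*x).
Then F(pi/6) - F(0) = (-1/2 + sqrt(3)) - (-1) = 1/2 + sqrt(3).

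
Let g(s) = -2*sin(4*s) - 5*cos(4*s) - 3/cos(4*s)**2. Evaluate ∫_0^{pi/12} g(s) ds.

-11*sqrt(3)/8 - 1/4

An antiderivative is F(s) = -5*sin(4*s)/4 + cos(4*s)/2 - 3*tan(4*s)/4.
Then F(pi/12) - F(0) = (1/4 - 11*sqrt(3)/8) - (1/2) = -11*sqrt(3)/8 - 1/4.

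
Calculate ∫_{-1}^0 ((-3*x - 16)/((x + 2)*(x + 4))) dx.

Factor the denominator: x**2 + 6*x + 8 = (x + 4)(x + 2).
Partial fractions: (-3*x - 16)/((x + 2)*(x + 4)) = 2/(x + 4) - 5/(x + 2).
An antiderivative is F(x) = -5*log(x + 2) + 2*log(x + 4).
Then F(0) - F(-1) = (-log(2)) - (log(9)) = -log(18).

-log(18)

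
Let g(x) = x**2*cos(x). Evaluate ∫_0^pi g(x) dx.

Integrate by parts twice (u = x^2, dv = cos(x) dx).
An antiderivative is F(x) = x**2*sin(x) + 2*x*cos(x) - 2*sin(x).
Then F(pi) - F(0) = (-2*pi) - (0) = -2*pi.

-2*pi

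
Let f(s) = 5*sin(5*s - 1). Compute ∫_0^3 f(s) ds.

Let u = 5*s - 1, so du = 5 ds. When s = 0, u = -1; when s = 3, u = 14.
The integral becomes ∫ sin(u) du from -1 to 14, with antiderivative -cos(u).
Back in s: F(s) = -cos(5*s - 1).
Then F(3) - F(0) = (-cos(14)) - (-cos(1)) = -cos(14) + cos(1).

-cos(14) + cos(1)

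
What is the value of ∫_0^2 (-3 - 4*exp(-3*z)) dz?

An antiderivative is F(z) = -3*z + 4*exp(-3*z)/3.
Then F(2) - F(0) = (-6 + 4*exp(-6)/3) - (4/3) = -22/3 + 4*exp(-6)/3.

-22/3 + 4*exp(-6)/3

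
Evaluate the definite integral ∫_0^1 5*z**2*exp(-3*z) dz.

10/27 - 85*exp(-3)/27

Integrate by parts twice (u = z^2, dv = 5*exp(-3*z) dz).
An antiderivative is F(z) = (-45*z**2 - 30*z - 10)*exp(-3*z)/27.
Then F(1) - F(0) = (-85*exp(-3)/27) - (-10/27) = 10/27 - 85*exp(-3)/27.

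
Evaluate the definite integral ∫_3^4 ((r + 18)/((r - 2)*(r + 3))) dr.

Factor the denominator: r**2 + r - 6 = (r + 3)(r - 2).
Partial fractions: (r + 18)/((r - 2)*(r + 3)) = -3/(r + 3) + 4/(r - 2).
An antiderivative is F(r) = 4*log(r - 2) - 3*log(r + 3).
Then F(4) - F(3) = (-3*log(7) + 4*log(2)) - (-3*log(3) - 3*log(2)) = -3*log(7) + 3*log(3) + 7*log(2).

-3*log(7) + 3*log(3) + 7*log(2)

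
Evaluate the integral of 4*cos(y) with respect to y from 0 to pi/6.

An antiderivative is F(y) = 4*sin(y).
Then F(pi/6) - F(0) = (2) - (0) = 2.

2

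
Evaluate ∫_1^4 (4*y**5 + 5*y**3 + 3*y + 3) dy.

12321/4

By the power rule, an antiderivative is F(y) = 2*y**6/3 + 5*y**4/4 + 3*y**2/2 + 3*y.
Then F(4) - F(1) = (9260/3) - (77/12) = 12321/4.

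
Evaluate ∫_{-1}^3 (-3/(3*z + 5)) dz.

An antiderivative is F(z) = -log(3*z + 5).
Then F(3) - F(-1) = (-log(14)) - (-log(2)) = -log(7).

-log(7)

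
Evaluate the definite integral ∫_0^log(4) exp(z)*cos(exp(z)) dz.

-sin(1) + sin(4)

Let u = exp(z), so du = exp(z) dz. When z = 0, u = 1; when z = log(4), u = 4.
The integral becomes ∫ cos(u) du from 1 to 4, with antiderivative sin(u).
Back in z: F(z) = sin(exp(z)).
Then F(log(4)) - F(0) = (sin(4)) - (sin(1)) = -sin(1) + sin(4).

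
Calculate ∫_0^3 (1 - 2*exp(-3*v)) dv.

An antiderivative is F(v) = v + 2*exp(-3*v)/3.
Then F(3) - F(0) = (2*exp(-9)/3 + 3) - (2/3) = 2*exp(-9)/3 + 7/3.

2*exp(-9)/3 + 7/3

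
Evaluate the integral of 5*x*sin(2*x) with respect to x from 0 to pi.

-5*pi/2

Integrate by parts once (u = x, dv = 5*sin(2*x) dx).
An antiderivative is F(x) = -5*x*cos(2*x)/2 + 5*sin(2*x)/4.
Then F(pi) - F(0) = (-5*pi/2) - (0) = -5*pi/2.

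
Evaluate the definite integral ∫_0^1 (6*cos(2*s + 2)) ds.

Let u = 2*s + 2, so du = 2 ds. When s = 0, u = 2; when s = 1, u = 4.
The integral becomes 3·∫ cos(u) du from 2 to 4, with antiderivative 3*sin(u).
Back in s: F(s) = 3*sin(2*s + 2).
Then F(1) - F(0) = (3*sin(4)) - (3*sin(2)) = -3*sin(2) + 3*sin(4).

-3*sin(2) + 3*sin(4)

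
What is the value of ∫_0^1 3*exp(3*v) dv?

-1 + exp(3)

An antiderivative is F(v) = exp(3*v).
Then F(1) - F(0) = (exp(3)) - (1) = -1 + exp(3).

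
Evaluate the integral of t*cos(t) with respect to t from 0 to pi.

-2

Integrate by parts once (u = t, dv = cos(t) dt).
An antiderivative is F(t) = t*sin(t) + cos(t).
Then F(pi) - F(0) = (-1) - (1) = -2.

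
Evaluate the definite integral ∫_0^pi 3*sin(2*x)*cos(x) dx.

Use the identity sin(2*x)cos(x) = [sin(3*x) + sin(x)]/2.
An antiderivative is F(x) = -3*cos(x)/2 - cos(3*x)/2.
Then F(pi) - F(0) = (2) - (-2) = 4.

4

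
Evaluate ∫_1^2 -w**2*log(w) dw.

Integrate by parts once (u = ln w, dv = -w**2 dw).
An antiderivative is F(w) = -w**3*(3*log(w) - 1)/9.
Then F(2) - F(1) = (8/9 - 8*log(2)/3) - (1/9) = 7/9 - 8*log(2)/3.

7/9 - 8*log(2)/3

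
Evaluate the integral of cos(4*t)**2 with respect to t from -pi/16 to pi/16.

Use the identity cos^2(4*t) = (1 + cos(8*t))/2.
An antiderivative is F(t) = t/2 + sin(8*t)/16.
Then F(pi/16) - F(-pi/16) = (1/16 + pi/32) - (-pi/32 - 1/16) = 1/8 + pi/16.

1/8 + pi/16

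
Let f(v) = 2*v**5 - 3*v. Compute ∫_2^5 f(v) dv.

By the power rule, an antiderivative is F(v) = v**6/3 - 3*v**2/2.
Then F(5) - F(2) = (31025/6) - (46/3) = 10311/2.

10311/2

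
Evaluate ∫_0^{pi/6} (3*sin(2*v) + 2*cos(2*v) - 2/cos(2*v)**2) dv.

An antiderivative is F(v) = sin(2*v) - 3*cos(2*v)/2 - tan(2*v).
Then F(pi/6) - F(0) = (-sqrt(3)/2 - 3/4) - (-3/2) = 3/4 - sqrt(3)/2.

3/4 - sqrt(3)/2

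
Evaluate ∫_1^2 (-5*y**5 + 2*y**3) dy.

-45

By the power rule, an antiderivative is F(y) = -5*y**6/6 + y**4/2.
Then F(2) - F(1) = (-136/3) - (-1/3) = -45.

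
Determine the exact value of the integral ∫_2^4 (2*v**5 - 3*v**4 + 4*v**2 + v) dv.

12442/15

By the power rule, an antiderivative is F(v) = v**6/3 - 3*v**5/5 + 4*v**3/3 + v**2/2.
Then F(4) - F(2) = (12664/15) - (74/5) = 12442/15.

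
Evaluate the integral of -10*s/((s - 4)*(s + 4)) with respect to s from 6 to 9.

Factor the denominator: s**2 - 16 = (s + 4)(s - 4).
Partial fractions: -10*s/((s - 4)*(s + 4)) = -5/(s + 4) - 5/(s - 4).
An antiderivative is F(s) = -5*log(s - 4) - 5*log(s + 4).
Then F(9) - F(6) = (-5*log(13) - 5*log(5)) - (-5*log(5) - 10*log(2)) = -5*log(13) + 10*log(2).

-5*log(13) + 10*log(2)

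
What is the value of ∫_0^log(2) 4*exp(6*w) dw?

42

Let u = exp(w), so du = exp(w) dw. When w = 0, u = 1; when w = log(2), u = 2.
The integral becomes 4·∫ u**5 du from 1 to 2, with antiderivative 2*u**6/3.
Back in w: F(w) = 2*exp(6*w)/3.
Then F(log(2)) - F(0) = (128/3) - (2/3) = 42.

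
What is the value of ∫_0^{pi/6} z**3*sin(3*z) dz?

Integrate by parts 3 times (u = z^3, dv = sin(3*z) dz).
An antiderivative is F(z) = -z**3*cos(3*z)/3 + z**2*sin(3*z)/3 + 2*z*cos(3*z)/9 - 2*sin(3*z)/27.
Then F(pi/6) - F(0) = (-2/27 + pi**2/108) - (0) = -2/27 + pi**2/108.

-2/27 + pi**2/108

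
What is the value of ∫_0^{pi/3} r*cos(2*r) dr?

Integrate by parts once (u = r, dv = cos(2*r) dr).
An antiderivative is F(r) = r*sin(2*r)/2 + cos(2*r)/4.
Then F(pi/3) - F(0) = (-1/8 + sqrt(3)*pi/12) - (1/4) = -3/8 + sqrt(3)*pi/12.

-3/8 + sqrt(3)*pi/12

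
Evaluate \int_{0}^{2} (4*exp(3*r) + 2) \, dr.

An antiderivative is F(r) = 4*exp(3*r)/3 + 2*r.
Then F(2) - F(0) = (4 + 4*exp(6)/3) - (4/3) = 8/3 + 4*exp(6)/3.

8/3 + 4*exp(6)/3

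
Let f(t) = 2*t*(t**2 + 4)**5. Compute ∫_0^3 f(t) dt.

1607571/2

Let u = t**2 + 4, so du = 2*t dt. When t = 0, u = 4; when t = 3, u = 13.
The integral becomes ∫ u**5 du from 4 to 13, with antiderivative u**6/6.
Back in t: F(t) = (t**2 + 4)**6/6.
Then F(3) - F(0) = (4826809/6) - (2048/3) = 1607571/2.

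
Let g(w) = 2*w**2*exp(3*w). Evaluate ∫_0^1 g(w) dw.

Integrate by parts twice (u = w^2, dv = 2*exp(3*w) dw).
An antiderivative is F(w) = (18*w**2 - 12*w + 4)*exp(3*w)/27.
Then F(1) - F(0) = (10*exp(3)/27) - (4/27) = -4/27 + 10*exp(3)/27.

-4/27 + 10*exp(3)/27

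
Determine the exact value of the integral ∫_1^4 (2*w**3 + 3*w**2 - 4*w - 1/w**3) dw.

5121/32

By the power rule, an antiderivative is F(w) = w**4/2 + w**3 - 2*w**2 + 1/(2*w**2).
Then F(4) - F(1) = (5121/32) - (0) = 5121/32.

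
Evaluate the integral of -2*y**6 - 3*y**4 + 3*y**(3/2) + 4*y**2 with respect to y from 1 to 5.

-2523298/105 + 30*sqrt(5)

By the power rule, an antiderivative is F(y) = -2*y**7/7 + 6*y**(5/2)/5 - 3*y**5/5 + 4*y**3/3.
Then F(5) - F(1) = (-504625/21 + 30*sqrt(5)) - (173/105) = -2523298/105 + 30*sqrt(5).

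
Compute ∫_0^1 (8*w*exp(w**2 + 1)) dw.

Let u = w**2 + 1, so du = 2*w dw. When w = 0, u = 1; when w = 1, u = 2.
The integral becomes 4·∫ exp(u) du from 1 to 2, with antiderivative 4*exp(u).
Back in w: F(w) = 4*exp(w**2 + 1).
Then F(1) - F(0) = (4*exp(2)) - (4*exp(1)) = 4*exp(1)*(-1 + exp(1)).

4*E*(-1 + E)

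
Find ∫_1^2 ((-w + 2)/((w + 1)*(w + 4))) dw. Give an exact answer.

log(25/24)

Factor the denominator: w**2 + 5*w + 4 = (w + 4)(w + 1).
Partial fractions: (-w + 2)/((w + 1)*(w + 4)) = -2/(w + 4) + 1/(w + 1).
An antiderivative is F(w) = log(w + 1) - 2*log(w + 4).
Then F(2) - F(1) = (-log(12)) - (log(2/25)) = log(25/24).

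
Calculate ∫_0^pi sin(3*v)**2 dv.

Use the identity sin^2(3*v) = (1 - cos(6*v))/2.
An antiderivative is F(v) = v/2 - sin(6*v)/12.
Then F(pi) - F(0) = (pi/2) - (0) = pi/2.

pi/2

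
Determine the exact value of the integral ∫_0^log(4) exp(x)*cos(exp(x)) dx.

Let u = exp(x), so du = exp(x) dx. When x = 0, u = 1; when x = log(4), u = 4.
The integral becomes ∫ cos(u) du from 1 to 4, with antiderivative sin(u).
Back in x: F(x) = sin(exp(x)).
Then F(log(4)) - F(0) = (sin(4)) - (sin(1)) = -sin(1) + sin(4).

-sin(1) + sin(4)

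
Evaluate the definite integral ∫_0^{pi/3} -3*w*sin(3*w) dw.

-pi/3

Integrate by parts once (u = w, dv = -3*sin(3*w) dw).
An antiderivative is F(w) = w*cos(3*w) - sin(3*w)/3.
Then F(pi/3) - F(0) = (-pi/3) - (0) = -pi/3.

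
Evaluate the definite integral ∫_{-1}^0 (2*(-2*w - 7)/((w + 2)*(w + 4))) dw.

Factor the denominator: w**2 + 6*w + 8 = (w + 4)(w + 2).
Partial fractions: 2*(-2*w - 7)/((w + 2)*(w + 4)) = -1/(w + 4) - 3/(w + 2).
An antiderivative is F(w) = -3*log(w + 2) - log(w + 4).
Then F(0) - F(-1) = (-log(32)) - (-log(3)) = log(3/32).

log(3/32)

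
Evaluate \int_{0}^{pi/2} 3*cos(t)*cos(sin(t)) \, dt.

Let u = sin(t), so du = cos(t) dt. When t = 0, u = 0; when t = pi/2, u = 1.
The integral becomes 3·∫ cos(u) du from 0 to 1, with antiderivative 3*sin(u).
Back in t: F(t) = 3*sin(sin(t)).
Then F(pi/2) - F(0) = (3*sin(1)) - (0) = 3*sin(1).

3*sin(1)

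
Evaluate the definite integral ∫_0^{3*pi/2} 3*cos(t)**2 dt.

Use the identity cos^2(t) = (1 + cos(2*t))/2.
An antiderivative is F(t) = 3*t/2 + 3*sin(2*t)/4.
Then F(3*pi/2) - F(0) = (9*pi/4) - (0) = 9*pi/4.

9*pi/4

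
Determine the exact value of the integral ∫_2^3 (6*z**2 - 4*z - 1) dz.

27

By the power rule, an antiderivative is F(z) = 2*z**3 - 2*z**2 - z.
Then F(3) - F(2) = (33) - (6) = 27.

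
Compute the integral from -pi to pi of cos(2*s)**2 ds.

pi

Use the identity cos^2(2*s) = (1 + cos(4*s))/2.
An antiderivative is F(s) = s/2 + sin(4*s)/8.
Then F(pi) - F(-pi) = (pi/2) - (-pi/2) = pi.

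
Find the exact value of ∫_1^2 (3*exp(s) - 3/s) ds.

-3*exp(1) - 3*log(2) + 3*exp(2)

An antiderivative is F(s) = 3*exp(s) - 3*log(s).
Then F(2) - F(1) = (-3*log(2) + 3*exp(2)) - (3*exp(1)) = -3*exp(1) - 3*log(2) + 3*exp(2).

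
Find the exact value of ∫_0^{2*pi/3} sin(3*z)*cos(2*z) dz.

Use the identity sin(3*z)cos(2*z) = [sin(5*z) + sin(z)]/2.
An antiderivative is F(z) = -cos(z)/2 - cos(5*z)/10.
Then F(2*pi/3) - F(0) = (3/10) - (-3/5) = 9/10.

9/10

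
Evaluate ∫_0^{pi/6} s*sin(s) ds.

Integrate by parts once (u = s, dv = sin(s) ds).
An antiderivative is F(s) = -s*cos(s) + sin(s).
Then F(pi/6) - F(0) = (-sqrt(3)*pi/12 + 1/2) - (0) = -sqrt(3)*pi/12 + 1/2.

-sqrt(3)*pi/12 + 1/2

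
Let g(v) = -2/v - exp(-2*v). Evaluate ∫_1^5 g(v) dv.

(-4*exp(10)*log(5) - exp(8) + 1)*exp(-10)/2

An antiderivative is F(v) = -2*log(v) + exp(-2*v)/2.
Then F(5) - F(1) = (-2*log(5) + exp(-10)/2) - (exp(-2)/2) = (-4*exp(10)*log(5) - exp(8) + 1)*exp(-10)/2.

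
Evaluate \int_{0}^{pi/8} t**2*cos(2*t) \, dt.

sqrt(2)*(-32 + pi**2 + 8*pi)/256

Integrate by parts twice (u = t^2, dv = cos(2*t) dt).
An antiderivative is F(t) = t**2*sin(2*t)/2 + t*cos(2*t)/2 - sin(2*t)/4.
Then F(pi/8) - F(0) = (sqrt(2)*(-32 + pi**2 + 8*pi)/256) - (0) = sqrt(2)*(-32 + pi**2 + 8*pi)/256.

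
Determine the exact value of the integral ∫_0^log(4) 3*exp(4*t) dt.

765/4

Let u = exp(t), so du = exp(t) dt. When t = 0, u = 1; when t = log(4), u = 4.
The integral becomes 3·∫ u**3 du from 1 to 4, with antiderivative 3*u**4/4.
Back in t: F(t) = 3*exp(4*t)/4.
Then F(log(4)) - F(0) = (192) - (3/4) = 765/4.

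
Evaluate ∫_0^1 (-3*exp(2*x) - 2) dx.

-3*exp(2)/2 - 1/2

An antiderivative is F(x) = -3*exp(2*x)/2 - 2*x.
Then F(1) - F(0) = (-3*exp(2)/2 - 2) - (-3/2) = -3*exp(2)/2 - 1/2.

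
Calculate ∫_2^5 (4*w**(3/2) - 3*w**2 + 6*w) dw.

-54 - 32*sqrt(2)/5 + 40*sqrt(5)

By the power rule, an antiderivative is F(w) = 8*w**(5/2)/5 - w**3 + 3*w**2.
Then F(5) - F(2) = (-50 + 40*sqrt(5)) - (4 + 32*sqrt(2)/5) = -54 - 32*sqrt(2)/5 + 40*sqrt(5).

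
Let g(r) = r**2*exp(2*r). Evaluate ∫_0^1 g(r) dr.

-1/4 + exp(2)/4

Integrate by parts twice (u = r^2, dv = exp(2*r) dr).
An antiderivative is F(r) = (2*r**2 - 2*r + 1)*exp(2*r)/4.
Then F(1) - F(0) = (exp(2)/4) - (1/4) = -1/4 + exp(2)/4.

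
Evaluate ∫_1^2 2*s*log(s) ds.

-3/2 + log(16)

Integrate by parts once (u = ln s, dv = 2*s ds).
An antiderivative is F(s) = s**2*(2*log(s) - 1)/2.
Then F(2) - F(1) = (-2 + log(16)) - (-1/2) = -3/2 + log(16).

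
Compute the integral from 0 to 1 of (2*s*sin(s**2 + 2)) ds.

Let u = s**2 + 2, so du = 2*s ds. When s = 0, u = 2; when s = 1, u = 3.
The integral becomes ∫ sin(u) du from 2 to 3, with antiderivative -cos(u).
Back in s: F(s) = -cos(s**2 + 2).
Then F(1) - F(0) = (-cos(3)) - (-cos(2)) = cos(2) - cos(3).

cos(2) - cos(3)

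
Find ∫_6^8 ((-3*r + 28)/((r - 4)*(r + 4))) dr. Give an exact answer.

-5*log(3) - 3*log(2) + 5*log(5)

Factor the denominator: r**2 - 16 = (r + 4)(r - 4).
Partial fractions: (-3*r + 28)/((r - 4)*(r + 4)) = -5/(r + 4) + 2/(r - 4).
An antiderivative is F(r) = 2*log(r - 4) - 5*log(r + 4).
Then F(8) - F(6) = (-5*log(3) - 6*log(2)) - (-5*log(5) - 3*log(2)) = -5*log(3) - 3*log(2) + 5*log(5).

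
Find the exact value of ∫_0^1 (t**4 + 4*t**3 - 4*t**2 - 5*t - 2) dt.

-139/30

By the power rule, an antiderivative is F(t) = t**5/5 + t**4 - 4*t**3/3 - 5*t**2/2 - 2*t.
Then F(1) - F(0) = (-139/30) - (0) = -139/30.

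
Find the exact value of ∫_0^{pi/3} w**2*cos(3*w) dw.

-2*pi/27

Integrate by parts twice (u = w^2, dv = cos(3*w) dw).
An antiderivative is F(w) = w**2*sin(3*w)/3 + 2*w*cos(3*w)/9 - 2*sin(3*w)/27.
Then F(pi/3) - F(0) = (-2*pi/27) - (0) = -2*pi/27.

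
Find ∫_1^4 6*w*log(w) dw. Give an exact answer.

-45/2 + 96*log(2)

Integrate by parts once (u = ln w, dv = 6*w dw).
An antiderivative is F(w) = 3*w**2*(2*log(w) - 1)/2.
Then F(4) - F(1) = (-24 + 96*log(2)) - (-3/2) = -45/2 + 96*log(2).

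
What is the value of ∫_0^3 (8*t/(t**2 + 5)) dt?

-4*log(5) + 4*log(2) + 4*log(7)

Let u = t**2 + 5, so du = 2*t dt. When t = 0, u = 5; when t = 3, u = 14.
The integral becomes 4·∫ 1/u du from 5 to 14, with antiderivative 4*log(u).
Back in t: F(t) = 4*log(t**2 + 5).
Then F(3) - F(0) = (4*log(2) + 4*log(7)) - (4*log(5)) = -4*log(5) + 4*log(2) + 4*log(7).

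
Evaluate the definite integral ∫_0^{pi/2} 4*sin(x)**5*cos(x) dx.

2/3

Let u = sin(x), so du = cos(x) dx. When x = 0, u = 0; when x = pi/2, u = 1.
The integral becomes 4·∫ u**5 du from 0 to 1, with antiderivative 2*u**6/3.
Back in x: F(x) = 2*sin(x)**6/3.
Then F(pi/2) - F(0) = (2/3) - (0) = 2/3.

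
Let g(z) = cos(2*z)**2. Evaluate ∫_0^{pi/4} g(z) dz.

Use the identity cos^2(2*z) = (1 + cos(4*z))/2.
An antiderivative is F(z) = z/2 + sin(4*z)/8.
Then F(pi/4) - F(0) = (pi/8) - (0) = pi/8.

pi/8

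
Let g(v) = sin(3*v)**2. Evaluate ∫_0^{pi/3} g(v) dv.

Use the identity sin^2(3*v) = (1 - cos(6*v))/2.
An antiderivative is F(v) = v/2 - sin(6*v)/12.
Then F(pi/3) - F(0) = (pi/6) - (0) = pi/6.

pi/6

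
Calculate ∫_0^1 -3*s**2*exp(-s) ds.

Integrate by parts twice (u = s^2, dv = -3*exp(-s) ds).
An antiderivative is F(s) = (3*s**2 + 6*s + 6)*exp(-s).
Then F(1) - F(0) = (15*exp(-1)) - (6) = -6 + 15*exp(-1).

-6 + 15*exp(-1)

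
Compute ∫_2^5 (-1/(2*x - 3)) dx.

-log(7)/2

An antiderivative is F(x) = -log(2*x - 3)/2.
Then F(5) - F(2) = (-log(7)/2) - (0) = -log(7)/2.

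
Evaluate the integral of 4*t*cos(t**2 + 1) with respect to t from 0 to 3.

Let u = t**2 + 1, so du = 2*t dt. When t = 0, u = 1; when t = 3, u = 10.
The integral becomes 2·∫ cos(u) du from 1 to 10, with antiderivative 2*sin(u).
Back in t: F(t) = 2*sin(t**2 + 1).
Then F(3) - F(0) = (2*sin(10)) - (2*sin(1)) = -2*sin(1) + 2*sin(10).

-2*sin(1) + 2*sin(10)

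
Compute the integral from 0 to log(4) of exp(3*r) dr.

Let u = exp(r), so du = exp(r) dr. When r = 0, u = 1; when r = log(4), u = 4.
The integral becomes ∫ u**2 du from 1 to 4, with antiderivative u**3/3.
Back in r: F(r) = exp(3*r)/3.
Then F(log(4)) - F(0) = (64/3) - (1/3) = 21.

21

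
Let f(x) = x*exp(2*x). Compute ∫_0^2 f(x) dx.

1/4 + 3*exp(4)/4

Integrate by parts once (u = x, dv = exp(2*x) dx).
An antiderivative is F(x) = (2*x - 1)*exp(2*x)/4.
Then F(2) - F(0) = (3*exp(4)/4) - (-1/4) = 1/4 + 3*exp(4)/4.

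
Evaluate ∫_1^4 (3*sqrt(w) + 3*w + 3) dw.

91/2

By the power rule, an antiderivative is F(w) = 2*w**(3/2) + 3*w**2/2 + 3*w.
Then F(4) - F(1) = (52) - (13/2) = 91/2.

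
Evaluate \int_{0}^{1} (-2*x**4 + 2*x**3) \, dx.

By the power rule, an antiderivative is F(x) = -2*x**5/5 + x**4/2.
Then F(1) - F(0) = (1/10) - (0) = 1/10.

1/10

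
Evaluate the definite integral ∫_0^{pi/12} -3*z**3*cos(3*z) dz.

Integrate by parts 3 times (u = z^3, dv = -3*cos(3*z) dz).
An antiderivative is F(z) = -z**3*sin(3*z) - z**2*cos(3*z) + 2*z*sin(3*z)/3 + 2*cos(3*z)/9.
Then F(pi/12) - F(0) = (sqrt(2)*(-12*pi**2 - pi**3 + 96*pi + 384)/3456) - (2/9) = -2/9 - sqrt(2)*pi**2/288 - sqrt(2)*pi**3/3456 + sqrt(2)*pi/36 + sqrt(2)/9.

-2/9 - sqrt(2)*pi**2/288 - sqrt(2)*pi**3/3456 + sqrt(2)*pi/36 + sqrt(2)/9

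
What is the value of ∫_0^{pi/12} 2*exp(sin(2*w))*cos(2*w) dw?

Let u = sin(2*w), so du = 2*cos(2*w) dw. When w = 0, u = 0; when w = pi/12, u = 1/2.
The integral becomes ∫ exp(u) du from 0 to 1/2, with antiderivative exp(u).
Back in w: F(w) = exp(sin(2*w)).
Then F(pi/12) - F(0) = (exp(1/2)) - (1) = -1 + exp(1/2).

-1 + exp(1/2)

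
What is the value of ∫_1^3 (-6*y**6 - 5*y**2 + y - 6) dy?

-40426/21

By the power rule, an antiderivative is F(y) = -6*y**7/7 - 5*y**3/3 + y**2/2 - 6*y.
Then F(3) - F(1) = (-27063/14) - (-337/42) = -40426/21.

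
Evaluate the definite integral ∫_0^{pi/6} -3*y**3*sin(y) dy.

Integrate by parts 3 times (u = y^3, dv = -3*sin(y) dy).
An antiderivative is F(y) = 3*y**3*cos(y) - 9*y**2*sin(y) - 18*y*cos(y) + 18*sin(y).
Then F(pi/6) - F(0) = (-3*sqrt(3)*pi/2 - pi**2/8 + sqrt(3)*pi**3/144 + 9) - (0) = -3*sqrt(3)*pi/2 - pi**2/8 + sqrt(3)*pi**3/144 + 9.

-3*sqrt(3)*pi/2 - pi**2/8 + sqrt(3)*pi**3/144 + 9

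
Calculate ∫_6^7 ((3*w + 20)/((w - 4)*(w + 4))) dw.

Factor the denominator: w**2 - 16 = (w + 4)(w - 4).
Partial fractions: (3*w + 20)/((w - 4)*(w + 4)) = -1/(w + 4) + 4/(w - 4).
An antiderivative is F(w) = 4*log(w - 4) - log(w + 4).
Then F(7) - F(6) = (log(81/11)) - (log(8/5)) = -log(11) - 3*log(2) + log(5) + 4*log(3).

-log(11) - 3*log(2) + log(5) + 4*log(3)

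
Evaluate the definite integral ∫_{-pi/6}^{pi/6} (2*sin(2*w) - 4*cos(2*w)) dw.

-2*sqrt(3)

An antiderivative is F(w) = -2*sin(2*w) - cos(2*w).
Then F(pi/6) - F(-pi/6) = (-sqrt(3) - 1/2) - (-1/2 + sqrt(3)) = -2*sqrt(3).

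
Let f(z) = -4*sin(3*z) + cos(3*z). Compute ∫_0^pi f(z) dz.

An antiderivative is F(z) = sin(3*z)/3 + 4*cos(3*z)/3.
Then F(pi) - F(0) = (-4/3) - (4/3) = -8/3.

-8/3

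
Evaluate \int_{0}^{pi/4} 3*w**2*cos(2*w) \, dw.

Integrate by parts twice (u = w^2, dv = 3*cos(2*w) dw).
An antiderivative is F(w) = 3*w**2*sin(2*w)/2 + 3*w*cos(2*w)/2 - 3*sin(2*w)/4.
Then F(pi/4) - F(0) = (-3/4 + 3*pi**2/32) - (0) = -3/4 + 3*pi**2/32.

-3/4 + 3*pi**2/32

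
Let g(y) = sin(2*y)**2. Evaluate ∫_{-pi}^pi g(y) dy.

pi

Use the identity sin^2(2*y) = (1 - cos(4*y))/2.
An antiderivative is F(y) = y/2 - sin(4*y)/8.
Then F(pi) - F(-pi) = (pi/2) - (-pi/2) = pi.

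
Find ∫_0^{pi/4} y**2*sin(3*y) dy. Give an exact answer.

-2/27 - sqrt(2)/27 + sqrt(2)*pi/36 + sqrt(2)*pi**2/96

Integrate by parts twice (u = y^2, dv = sin(3*y) dy).
An antiderivative is F(y) = -y**2*cos(3*y)/3 + 2*y*sin(3*y)/9 + 2*cos(3*y)/27.
Then F(pi/4) - F(0) = (sqrt(2)*(-32 + 24*pi + 9*pi**2)/864) - (2/27) = -2/27 - sqrt(2)/27 + sqrt(2)*pi/36 + sqrt(2)*pi**2/96.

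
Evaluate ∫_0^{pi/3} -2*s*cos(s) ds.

Integrate by parts once (u = s, dv = -2*cos(s) ds).
An antiderivative is F(s) = -2*s*sin(s) - 2*cos(s).
Then F(pi/3) - F(0) = (-sqrt(3)*pi/3 - 1) - (-2) = -sqrt(3)*pi/3 + 1.

-sqrt(3)*pi/3 + 1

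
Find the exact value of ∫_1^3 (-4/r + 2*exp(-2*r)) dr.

-4*log(3) - exp(-6) + exp(-2)

An antiderivative is F(r) = -4*log(r) - exp(-2*r).
Then F(3) - F(1) = (-4*log(3) - exp(-6)) - (-exp(-2)) = -4*log(3) - exp(-6) + exp(-2).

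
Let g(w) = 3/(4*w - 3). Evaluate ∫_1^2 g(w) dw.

3*log(5)/4

An antiderivative is F(w) = 3*log(4*w - 3)/4.
Then F(2) - F(1) = (3*log(5)/4) - (0) = 3*log(5)/4.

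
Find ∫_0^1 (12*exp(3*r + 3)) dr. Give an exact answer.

-4*(1 - exp(3))*exp(3)

Let u = 3*r + 3, so du = 3 dr. When r = 0, u = 3; when r = 1, u = 6.
The integral becomes 4·∫ exp(u) du from 3 to 6, with antiderivative 4*exp(u).
Back in r: F(r) = 4*exp(3*r + 3).
Then F(1) - F(0) = (4*exp(6)) - (4*exp(3)) = -4*(1 - exp(3))*exp(3).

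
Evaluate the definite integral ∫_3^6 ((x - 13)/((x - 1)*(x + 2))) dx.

-9*log(5) + 19*log(2)

Factor the denominator: x**2 + x - 2 = (x + 2)(x - 1).
Partial fractions: (x - 13)/((x - 1)*(x + 2)) = 5/(x + 2) - 4/(x - 1).
An antiderivative is F(x) = -4*log(x - 1) + 5*log(x + 2).
Then F(6) - F(3) = (-4*log(5) + 15*log(2)) - (-4*log(2) + 5*log(5)) = -9*log(5) + 19*log(2).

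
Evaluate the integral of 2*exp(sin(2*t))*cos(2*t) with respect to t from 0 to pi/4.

-1 + E

Let u = sin(2*t), so du = 2*cos(2*t) dt. When t = 0, u = 0; when t = pi/4, u = 1.
The integral becomes ∫ exp(u) du from 0 to 1, with antiderivative exp(u).
Back in t: F(t) = exp(sin(2*t)).
Then F(pi/4) - F(0) = (E) - (1) = -1 + E.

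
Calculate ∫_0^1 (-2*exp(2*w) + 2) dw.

An antiderivative is F(w) = -exp(2*w) + 2*w.
Then F(1) - F(0) = (2 - exp(2)) - (-1) = 3 - exp(2).

3 - exp(2)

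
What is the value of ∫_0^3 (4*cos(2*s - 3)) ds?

4*sin(3)

Let u = 2*s - 3, so du = 2 ds. When s = 0, u = -3; when s = 3, u = 3.
The integral becomes 2·∫ cos(u) du from -3 to 3, with antiderivative 2*sin(u).
Back in s: F(s) = 2*sin(2*s - 3).
Then F(3) - F(0) = (2*sin(3)) - (-2*sin(3)) = 4*sin(3).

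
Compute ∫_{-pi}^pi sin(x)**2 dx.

pi

Use the identity sin^2(x) = (1 - cos(2*x))/2.
An antiderivative is F(x) = x/2 - sin(2*x)/4.
Then F(pi) - F(-pi) = (pi/2) - (-pi/2) = pi.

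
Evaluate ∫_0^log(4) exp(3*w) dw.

Let u = exp(w), so du = exp(w) dw. When w = 0, u = 1; when w = log(4), u = 4.
The integral becomes ∫ u**2 du from 1 to 4, with antiderivative u**3/3.
Back in w: F(w) = exp(3*w)/3.
Then F(log(4)) - F(0) = (64/3) - (1/3) = 21.

21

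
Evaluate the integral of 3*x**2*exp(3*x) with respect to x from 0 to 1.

Integrate by parts twice (u = x^2, dv = 3*exp(3*x) dx).
An antiderivative is F(x) = (9*x**2 - 6*x + 2)*exp(3*x)/9.
Then F(1) - F(0) = (5*exp(3)/9) - (2/9) = -2/9 + 5*exp(3)/9.

-2/9 + 5*exp(3)/9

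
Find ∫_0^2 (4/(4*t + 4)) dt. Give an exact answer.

log(3)

An antiderivative is F(t) = log(4*t + 4).
Then F(2) - F(0) = (log(12)) - (log(4)) = log(3).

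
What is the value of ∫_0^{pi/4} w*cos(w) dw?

-1 + sqrt(2)*pi/8 + sqrt(2)/2

Integrate by parts once (u = w, dv = cos(w) dw).
An antiderivative is F(w) = w*sin(w) + cos(w).
Then F(pi/4) - F(0) = (sqrt(2)*(pi + 4)/8) - (1) = -1 + sqrt(2)*pi/8 + sqrt(2)/2.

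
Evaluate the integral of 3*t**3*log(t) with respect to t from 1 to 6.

Integrate by parts once (u = ln t, dv = 3*t**3 dt).
An antiderivative is F(t) = 3*t**4*(4*log(t) - 1)/16.
Then F(6) - F(1) = (-243 + 972*log(2) + 972*log(3)) - (-3/16) = -3885/16 + 972*log(2) + 972*log(3).

-3885/16 + 972*log(2) + 972*log(3)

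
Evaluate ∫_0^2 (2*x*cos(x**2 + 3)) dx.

-sin(3) + sin(7)

Let u = x**2 + 3, so du = 2*x dx. When x = 0, u = 3; when x = 2, u = 7.
The integral becomes ∫ cos(u) du from 3 to 7, with antiderivative sin(u).
Back in x: F(x) = sin(x**2 + 3).
Then F(2) - F(0) = (sin(7)) - (sin(3)) = -sin(3) + sin(7).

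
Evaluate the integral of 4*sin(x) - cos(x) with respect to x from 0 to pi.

An antiderivative is F(x) = -sin(x) - 4*cos(x).
Then F(pi) - F(0) = (4) - (-4) = 8.

8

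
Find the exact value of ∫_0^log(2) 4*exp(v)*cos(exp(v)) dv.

Let u = exp(v), so du = exp(v) dv. When v = 0, u = 1; when v = log(2), u = 2.
The integral becomes 4·∫ cos(u) du from 1 to 2, with antiderivative 4*sin(u).
Back in v: F(v) = 4*sin(exp(v)).
Then F(log(2)) - F(0) = (4*sin(2)) - (4*sin(1)) = -4*sin(1) + 4*sin(2).

-4*sin(1) + 4*sin(2)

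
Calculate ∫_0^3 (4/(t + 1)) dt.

An antiderivative is F(t) = 4*log(t + 1).
Then F(3) - F(0) = (8*log(2)) - (0) = 8*log(2).

8*log(2)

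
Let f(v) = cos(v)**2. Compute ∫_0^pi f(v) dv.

pi/2

Use the identity cos^2(v) = (1 + cos(2*v))/2.
An antiderivative is F(v) = v/2 + sin(2*v)/4.
Then F(pi) - F(0) = (pi/2) - (0) = pi/2.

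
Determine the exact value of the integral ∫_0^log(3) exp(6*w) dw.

Let u = exp(w), so du = exp(w) dw. When w = 0, u = 1; when w = log(3), u = 3.
The integral becomes ∫ u**5 du from 1 to 3, with antiderivative u**6/6.
Back in w: F(w) = exp(6*w)/6.
Then F(log(3)) - F(0) = (243/2) - (1/6) = 364/3.

364/3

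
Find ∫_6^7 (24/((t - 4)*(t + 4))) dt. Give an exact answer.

Factor the denominator: t**2 - 16 = (t + 4)(t - 4).
Partial fractions: 24/((t - 4)*(t + 4)) = -3/(t + 4) + 3/(t - 4).
An antiderivative is F(t) = 3*log(t - 4) - 3*log(t + 4).
Then F(7) - F(6) = (-3*log(11) + 3*log(3)) - (-3*log(5)) = -3*log(11) + 3*log(3) + 3*log(5).

-3*log(11) + 3*log(3) + 3*log(5)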